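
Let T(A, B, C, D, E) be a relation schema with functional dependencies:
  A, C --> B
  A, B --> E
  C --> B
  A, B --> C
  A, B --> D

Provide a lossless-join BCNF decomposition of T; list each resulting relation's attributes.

Candidate keys of the original relation: {A, B}, {A, C}.
{A, B, C, D, E}: {C} determines {B, C} here but is not a superkey — split on C --> B, giving {B, C} and {A, C, D, E}.
{B, C} has no BCNF violation.
{A, C, D, E} has no BCNF violation.

{A, C, D, E}; {B, C}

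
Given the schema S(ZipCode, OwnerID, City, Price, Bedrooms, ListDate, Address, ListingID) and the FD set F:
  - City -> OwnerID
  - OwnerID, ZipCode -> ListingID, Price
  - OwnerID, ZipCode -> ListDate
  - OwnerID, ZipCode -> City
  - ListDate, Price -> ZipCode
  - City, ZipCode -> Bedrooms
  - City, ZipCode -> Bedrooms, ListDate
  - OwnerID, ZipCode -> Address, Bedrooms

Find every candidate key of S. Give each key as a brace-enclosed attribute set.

{City, ListDate, Price}, {City, ZipCode}, {ListDate, OwnerID, Price}, {OwnerID, ZipCode}

{City, ZipCode}⁺ = {Address, Bedrooms, City, ListDate, ListingID, OwnerID, Price, ZipCode} — all of the relation — so {City, ZipCode} is a candidate key.
{OwnerID, ZipCode}⁺ = {Address, Bedrooms, City, ListDate, ListingID, OwnerID, Price, ZipCode} — all of the relation — so {OwnerID, ZipCode} is a candidate key.
{City, ListDate, Price}⁺ = {Address, Bedrooms, City, ListDate, ListingID, OwnerID, Price, ZipCode} — all of the relation — so {City, ListDate, Price} is a candidate key.
{ListDate, OwnerID, Price}⁺ = {Address, Bedrooms, City, ListDate, ListingID, OwnerID, Price, ZipCode} — all of the relation — so {ListDate, OwnerID, Price} is a candidate key.
Any other superkey properly contains one of these, so there are no further candidate keys.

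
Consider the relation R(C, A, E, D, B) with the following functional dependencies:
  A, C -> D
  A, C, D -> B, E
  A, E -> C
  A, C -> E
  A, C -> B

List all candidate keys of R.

{A, C}, {A, E}

{A} never appears on the right of any FD, so every key must include it.
{A, C}⁺ = {A, B, C, D, E} — all of the relation — so {A, C} is a candidate key.
{A, E}⁺ = {A, B, C, D, E} — all of the relation — so {A, E} is a candidate key.
Any other superkey properly contains one of these, so there are no further candidate keys.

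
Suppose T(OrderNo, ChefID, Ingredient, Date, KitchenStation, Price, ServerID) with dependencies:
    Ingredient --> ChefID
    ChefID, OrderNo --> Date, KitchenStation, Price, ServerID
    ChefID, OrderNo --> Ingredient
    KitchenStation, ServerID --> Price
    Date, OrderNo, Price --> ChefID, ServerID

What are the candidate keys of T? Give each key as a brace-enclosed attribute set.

{ChefID, OrderNo}, {Date, KitchenStation, OrderNo, ServerID}, {Date, OrderNo, Price}, {Ingredient, OrderNo}

Attributes never on any right-hand side: {OrderNo} — every candidate key must contain it.
Closure of {ChefID, OrderNo} is {ChefID, Date, Ingredient, KitchenStation, OrderNo, Price, ServerID}, the whole schema; {ChefID, OrderNo} is a candidate key.
Closure of {Ingredient, OrderNo} is {ChefID, Date, Ingredient, KitchenStation, OrderNo, Price, ServerID}, the whole schema; {Ingredient, OrderNo} is a candidate key.
Closure of {Date, OrderNo, Price} is {ChefID, Date, Ingredient, KitchenStation, OrderNo, Price, ServerID}, the whole schema; {Date, OrderNo, Price} is a candidate key.
Closure of {Date, KitchenStation, OrderNo, ServerID} is {ChefID, Date, Ingredient, KitchenStation, OrderNo, Price, ServerID}, the whole schema; {Date, KitchenStation, OrderNo, ServerID} is a candidate key.
These are minimal and exhaustive — every other superkey contains one of them.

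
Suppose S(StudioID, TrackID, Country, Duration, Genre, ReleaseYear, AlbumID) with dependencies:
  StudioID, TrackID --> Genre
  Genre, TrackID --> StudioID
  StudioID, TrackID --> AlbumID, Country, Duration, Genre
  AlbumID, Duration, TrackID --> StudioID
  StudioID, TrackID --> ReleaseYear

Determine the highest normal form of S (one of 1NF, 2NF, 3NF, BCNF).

Candidate keys: {AlbumID, Duration, TrackID}, {Genre, TrackID}, {StudioID, TrackID}. Prime attributes: {AlbumID, Duration, Genre, StudioID, TrackID}.
Every FD has a superkey on the left, so the relation is in BCNF.

BCNF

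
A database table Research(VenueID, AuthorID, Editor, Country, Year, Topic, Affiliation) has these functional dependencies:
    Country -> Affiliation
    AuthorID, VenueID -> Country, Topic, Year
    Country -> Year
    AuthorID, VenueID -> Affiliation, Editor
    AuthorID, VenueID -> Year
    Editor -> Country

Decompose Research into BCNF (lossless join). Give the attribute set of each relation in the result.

Candidate key of the original relation: {AuthorID, VenueID}.
Within {Affiliation, AuthorID, Country, Editor, Topic, VenueID, Year}: {Country}⁺ ∩ {Affiliation, AuthorID, Country, Editor, Topic, VenueID, Year} = {Affiliation, Country, Year}, not the whole set, so Country -> Affiliation, Year violates BCNF; decompose into {Affiliation, Country, Year} and {AuthorID, Country, Editor, Topic, VenueID}.
{Affiliation, Country, Year} has no BCNF violation.
Within {AuthorID, Country, Editor, Topic, VenueID}: {Editor}⁺ ∩ {AuthorID, Country, Editor, Topic, VenueID} = {Country, Editor}, not the whole set, so Editor -> Country violates BCNF; decompose into {Country, Editor} and {AuthorID, Editor, Topic, VenueID}.
{Country, Editor} has no BCNF violation.
{AuthorID, Editor, Topic, VenueID} has no BCNF violation.

{Affiliation, Country, Year}; {AuthorID, Editor, Topic, VenueID}; {Country, Editor}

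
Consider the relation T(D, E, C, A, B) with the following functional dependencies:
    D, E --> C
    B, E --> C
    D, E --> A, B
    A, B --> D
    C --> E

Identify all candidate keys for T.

Closure of {C, D} is {A, B, C, D, E}, the whole schema; {C, D} is a candidate key.
Closure of {D, E} is {A, B, C, D, E}, the whole schema; {D, E} is a candidate key.
Closure of {A, B, C} is {A, B, C, D, E}, the whole schema; {A, B, C} is a candidate key.
Closure of {A, B, E} is {A, B, C, D, E}, the whole schema; {A, B, E} is a candidate key.
No proper subset of any of these is a key, and no other minimal superkey exists.

{A, B, C}, {A, B, E}, {C, D}, {D, E}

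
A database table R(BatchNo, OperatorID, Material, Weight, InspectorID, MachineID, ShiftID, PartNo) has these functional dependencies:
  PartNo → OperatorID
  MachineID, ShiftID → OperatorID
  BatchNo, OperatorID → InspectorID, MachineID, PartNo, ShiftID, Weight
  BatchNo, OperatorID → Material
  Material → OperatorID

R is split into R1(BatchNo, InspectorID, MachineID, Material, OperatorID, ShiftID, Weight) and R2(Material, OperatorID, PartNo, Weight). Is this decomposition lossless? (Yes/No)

R1 ∩ R2 = {Material, OperatorID, Weight}; its closure under F is {Material, OperatorID, Weight}.
The closure covers neither R1 nor R2 entirely; the join is not lossless.

No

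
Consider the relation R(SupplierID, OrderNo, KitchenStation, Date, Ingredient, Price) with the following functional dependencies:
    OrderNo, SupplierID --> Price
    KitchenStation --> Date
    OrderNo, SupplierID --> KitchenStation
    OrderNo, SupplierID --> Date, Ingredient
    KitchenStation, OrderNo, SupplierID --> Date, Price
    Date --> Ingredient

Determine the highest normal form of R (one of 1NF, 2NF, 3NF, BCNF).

2NF

Candidate key: {OrderNo, SupplierID}. Prime attributes: {OrderNo, SupplierID}.
KitchenStation --> Date breaks BCNF: {KitchenStation}⁺ = {Date, Ingredient, KitchenStation}, so {KitchenStation} is not a superkey.
KitchenStation --> Date determines the non-prime attribute {Date} from a non-superkey — 3NF is violated.
No proper subset of a key has a non-prime attribute in its closure, so there is no partial dependency; 2NF holds.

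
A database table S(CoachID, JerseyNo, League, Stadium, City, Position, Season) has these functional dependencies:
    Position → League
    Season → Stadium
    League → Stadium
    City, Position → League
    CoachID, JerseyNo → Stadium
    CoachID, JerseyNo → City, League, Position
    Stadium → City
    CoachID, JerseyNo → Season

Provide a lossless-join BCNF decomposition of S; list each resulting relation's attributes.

Candidate key of the original relation: {CoachID, JerseyNo}.
Within {City, CoachID, JerseyNo, League, Position, Season, Stadium}: {Position}⁺ ∩ {City, CoachID, JerseyNo, League, Position, Season, Stadium} = {City, League, Position, Stadium}, not the whole set, so Position → City, League, Stadium violates BCNF; decompose into {City, League, Position, Stadium} and {CoachID, JerseyNo, Position, Season}.
Within {City, League, Position, Stadium}: {League}⁺ ∩ {City, League, Position, Stadium} = {City, League, Stadium}, not the whole set, so League → City, Stadium violates BCNF; decompose into {City, League, Stadium} and {League, Position}.
Within {City, League, Stadium}: {Stadium}⁺ ∩ {City, League, Stadium} = {City, Stadium}, not the whole set, so Stadium → City violates BCNF; decompose into {City, Stadium} and {League, Stadium}.
{City, Stadium} has no BCNF violation.
{League, Stadium} has no BCNF violation.
{League, Position} has no BCNF violation.
{CoachID, JerseyNo, Position, Season} has no BCNF violation.

{City, Stadium}; {CoachID, JerseyNo, Position, Season}; {League, Position}; {League, Stadium}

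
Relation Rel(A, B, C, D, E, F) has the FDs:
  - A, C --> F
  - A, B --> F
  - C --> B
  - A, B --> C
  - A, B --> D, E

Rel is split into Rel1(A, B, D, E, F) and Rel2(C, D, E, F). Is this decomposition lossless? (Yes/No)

No

Rel1 ∩ Rel2 = {D, E, F}; its closure under F is {D, E, F}.
The closure covers neither Rel1 nor Rel2 entirely; the join is not lossless.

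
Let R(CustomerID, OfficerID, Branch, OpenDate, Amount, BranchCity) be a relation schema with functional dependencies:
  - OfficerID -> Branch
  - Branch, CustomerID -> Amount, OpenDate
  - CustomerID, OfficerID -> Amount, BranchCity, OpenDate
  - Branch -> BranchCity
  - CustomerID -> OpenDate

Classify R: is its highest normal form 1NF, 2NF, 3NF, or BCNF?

Candidate key: {CustomerID, OfficerID}. Prime attributes: {CustomerID, OfficerID}.
For OfficerID -> Branch we have {OfficerID}⁺ = {Branch, BranchCity, OfficerID}; {OfficerID} is not a superkey, so BCNF fails.
OfficerID -> Branch determines the non-prime attribute {Branch} from a non-superkey — 3NF is violated.
{CustomerID} is a proper subset of the key {CustomerID, OfficerID}, and {CustomerID}⁺ contains the non-prime attribute {OpenDate} — a partial dependency, so 2NF is violated.

1NF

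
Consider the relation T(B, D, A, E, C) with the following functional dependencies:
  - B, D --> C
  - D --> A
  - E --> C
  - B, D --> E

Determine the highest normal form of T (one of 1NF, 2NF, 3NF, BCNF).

1NF

Candidate key: {B, D}. Prime attributes: {B, D}.
D --> A: {D}⁺ = {A, D}, which is not all of the attributes, so the left side is not a superkey — BCNF is violated.
D --> A has non-prime {A} on the right and a non-superkey on the left, so 3NF fails.
Since {D} ⊂ {B, D} and {D}⁺ ⊇ {A} with {A} non-prime, there is a partial dependency; 2NF fails.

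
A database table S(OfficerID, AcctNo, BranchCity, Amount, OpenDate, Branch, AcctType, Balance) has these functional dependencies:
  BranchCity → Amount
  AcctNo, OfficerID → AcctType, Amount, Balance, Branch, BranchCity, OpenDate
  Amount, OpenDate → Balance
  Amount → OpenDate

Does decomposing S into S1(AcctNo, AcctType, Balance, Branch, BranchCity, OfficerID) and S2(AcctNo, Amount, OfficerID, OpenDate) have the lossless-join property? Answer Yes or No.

Yes

Common attributes: {AcctNo, OfficerID}; their closure is {AcctNo, AcctType, Amount, Balance, Branch, BranchCity, OfficerID, OpenDate}.
S1 is contained in that closure, so S1 ∩ S2 → S1 holds and the join is lossless.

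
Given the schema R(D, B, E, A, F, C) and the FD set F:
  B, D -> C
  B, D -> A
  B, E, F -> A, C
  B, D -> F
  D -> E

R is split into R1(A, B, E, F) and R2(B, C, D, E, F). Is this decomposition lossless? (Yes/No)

Yes

R1 ∩ R2 = {B, E, F}; its closure under F is {A, B, C, E, F}.
This includes all of R1, so the common attributes are a superkey of R1 — the join is lossless.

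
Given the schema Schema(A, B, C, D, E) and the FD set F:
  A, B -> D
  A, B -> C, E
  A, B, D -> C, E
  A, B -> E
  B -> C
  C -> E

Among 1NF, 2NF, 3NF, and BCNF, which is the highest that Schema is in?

1NF

Candidate key: {A, B}. Prime attributes: {A, B}.
For B -> C we have {B}⁺ = {B, C, E}; {B} is not a superkey, so BCNF fails.
B -> C determines the non-prime attribute {C} from a non-superkey — 3NF is violated.
The proper key subset {B} of {A, B} determines non-prime {C, E}, so the relation is not even in 2NF.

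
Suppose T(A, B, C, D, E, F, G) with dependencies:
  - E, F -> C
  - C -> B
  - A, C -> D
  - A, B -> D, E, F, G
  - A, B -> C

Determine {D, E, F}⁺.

Start with {D, E, F}.
E, F -> C applies; add {C} → now {C, D, E, F}.
C -> B applies; add {B} → now {B, C, D, E, F}.
No further FD applies.

{B, C, D, E, F}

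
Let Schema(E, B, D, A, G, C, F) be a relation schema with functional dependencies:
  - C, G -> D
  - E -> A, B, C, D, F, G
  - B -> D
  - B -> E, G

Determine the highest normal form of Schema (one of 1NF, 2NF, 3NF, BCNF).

Candidate keys: {B}, {E}. Prime attributes: {B, E}.
C, G -> D breaks BCNF: {C, G}⁺ = {C, D, G}, so {C, G} is not a superkey.
C, G -> D has non-prime {D} on the right and a non-superkey on the left, so 3NF fails.
With only single-attribute keys there can be no partial dependency, so 2NF holds.

2NF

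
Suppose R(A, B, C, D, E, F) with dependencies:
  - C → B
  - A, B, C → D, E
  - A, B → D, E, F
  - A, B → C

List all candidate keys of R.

{A, B}, {A, C}

{A} never appears on the right of any FD, so every key must include it.
{A, B}⁺ = {A, B, C, D, E, F} — all of the relation — so {A, B} is a candidate key.
{A, C}⁺ = {A, B, C, D, E, F} — all of the relation — so {A, C} is a candidate key.
These are minimal and exhaustive — every other superkey contains one of them.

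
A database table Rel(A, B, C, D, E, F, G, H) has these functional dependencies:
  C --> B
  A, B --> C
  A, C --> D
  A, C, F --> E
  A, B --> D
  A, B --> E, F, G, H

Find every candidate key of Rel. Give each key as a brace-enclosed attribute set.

{A, B}, {A, C}

No FD produces {A}, so it must be in every candidate key.
{A, B}⁺ = {A, B, C, D, E, F, G, H} — all of the relation — so {A, B} is a candidate key.
{A, C}⁺ = {A, B, C, D, E, F, G, H} — all of the relation — so {A, C} is a candidate key.
Any other superkey properly contains one of these, so there are no further candidate keys.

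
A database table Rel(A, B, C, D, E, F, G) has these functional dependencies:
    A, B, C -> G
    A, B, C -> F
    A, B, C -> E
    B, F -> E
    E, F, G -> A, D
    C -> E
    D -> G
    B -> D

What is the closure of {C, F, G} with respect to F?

Start with {C, F, G}.
C -> E applies; add {E} → now {C, E, F, G}.
E, F, G -> A, D applies; add {A, D} → now {A, C, D, E, F, G}.
No further FD applies.

{A, C, D, E, F, G}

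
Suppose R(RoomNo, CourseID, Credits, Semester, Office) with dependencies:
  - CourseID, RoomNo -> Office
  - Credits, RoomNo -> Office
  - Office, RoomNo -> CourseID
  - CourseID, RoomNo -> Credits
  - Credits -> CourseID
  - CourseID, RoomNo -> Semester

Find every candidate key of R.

{CourseID, RoomNo}, {Credits, RoomNo}, {Office, RoomNo}

Attributes never on any right-hand side: {RoomNo} — every candidate key must contain it.
{CourseID, RoomNo} is a candidate key since {CourseID, RoomNo}⁺ = {CourseID, Credits, Office, RoomNo, Semester} covers every attribute.
{Credits, RoomNo} is a candidate key since {Credits, RoomNo}⁺ = {CourseID, Credits, Office, RoomNo, Semester} covers every attribute.
{Office, RoomNo} is a candidate key since {Office, RoomNo}⁺ = {CourseID, Credits, Office, RoomNo, Semester} covers every attribute.
These are minimal and exhaustive — every other superkey contains one of them.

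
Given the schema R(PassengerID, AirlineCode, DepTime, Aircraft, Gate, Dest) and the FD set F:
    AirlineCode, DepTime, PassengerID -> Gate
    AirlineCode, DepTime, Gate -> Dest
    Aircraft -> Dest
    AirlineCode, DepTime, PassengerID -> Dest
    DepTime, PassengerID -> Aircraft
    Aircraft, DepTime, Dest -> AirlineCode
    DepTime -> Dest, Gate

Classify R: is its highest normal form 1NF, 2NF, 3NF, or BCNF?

Candidate key: {DepTime, PassengerID}. Prime attributes: {DepTime, PassengerID}.
For AirlineCode, DepTime, Gate -> Dest we have {AirlineCode, DepTime, Gate}⁺ = {AirlineCode, DepTime, Dest, Gate}; {AirlineCode, DepTime, Gate} is not a superkey, so BCNF fails.
Because {Dest} is non-prime and the left side of AirlineCode, DepTime, Gate -> Dest is not a superkey, the relation is not in 3NF.
Since {DepTime} ⊂ {DepTime, PassengerID} and {DepTime}⁺ ⊇ {Dest, Gate} with {Dest, Gate} non-prime, there is a partial dependency; 2NF fails.

1NF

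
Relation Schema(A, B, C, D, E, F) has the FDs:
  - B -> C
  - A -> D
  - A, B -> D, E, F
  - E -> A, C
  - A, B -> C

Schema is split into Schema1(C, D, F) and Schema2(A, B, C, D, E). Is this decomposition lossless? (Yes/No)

Schema1 ∩ Schema2 = {C, D}; its closure under F is {C, D}.
The closure covers neither Schema1 nor Schema2 entirely; the join is not lossless.

No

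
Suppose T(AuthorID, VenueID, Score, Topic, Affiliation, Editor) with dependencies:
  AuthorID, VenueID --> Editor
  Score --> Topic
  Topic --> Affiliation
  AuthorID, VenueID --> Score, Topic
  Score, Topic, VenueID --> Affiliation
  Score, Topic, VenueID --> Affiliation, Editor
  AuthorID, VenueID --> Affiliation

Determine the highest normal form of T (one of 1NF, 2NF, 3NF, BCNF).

2NF

Candidate key: {AuthorID, VenueID}. Prime attributes: {AuthorID, VenueID}.
Score --> Topic: {Score}⁺ = {Affiliation, Score, Topic}, which is not all of the attributes, so the left side is not a superkey — BCNF is violated.
Because {Topic} is non-prime and the left side of Score --> Topic is not a superkey, the relation is not in 3NF.
No non-prime attribute depends on a proper subset of any candidate key, so 2NF holds.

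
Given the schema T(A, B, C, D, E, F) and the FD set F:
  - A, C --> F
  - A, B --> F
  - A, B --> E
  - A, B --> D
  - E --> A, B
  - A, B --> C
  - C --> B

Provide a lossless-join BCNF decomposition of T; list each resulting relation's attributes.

{A, C, D, E, F}; {B, C}

Candidate keys of the original relation: {A, B}, {A, C}, {E}.
Within {A, B, C, D, E, F}: {C}⁺ ∩ {A, B, C, D, E, F} = {B, C}, not the whole set, so C --> B violates BCNF; decompose into {B, C} and {A, C, D, E, F}.
{B, C} has no BCNF violation.
{A, C, D, E, F} has no BCNF violation.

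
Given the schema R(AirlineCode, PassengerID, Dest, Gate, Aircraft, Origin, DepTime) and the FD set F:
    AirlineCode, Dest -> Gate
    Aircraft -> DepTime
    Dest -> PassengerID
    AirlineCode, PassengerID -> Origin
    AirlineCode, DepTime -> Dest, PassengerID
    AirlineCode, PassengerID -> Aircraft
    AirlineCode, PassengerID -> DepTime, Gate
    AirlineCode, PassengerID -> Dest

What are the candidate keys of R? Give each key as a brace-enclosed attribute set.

{Aircraft, AirlineCode}, {AirlineCode, DepTime}, {AirlineCode, Dest}, {AirlineCode, PassengerID}

No FD produces {AirlineCode}, so it must be in every candidate key.
{Aircraft, AirlineCode} is a candidate key since {Aircraft, AirlineCode}⁺ = {Aircraft, AirlineCode, DepTime, Dest, Gate, Origin, PassengerID} covers every attribute.
{AirlineCode, DepTime} is a candidate key since {AirlineCode, DepTime}⁺ = {Aircraft, AirlineCode, DepTime, Dest, Gate, Origin, PassengerID} covers every attribute.
{AirlineCode, Dest} is a candidate key since {AirlineCode, Dest}⁺ = {Aircraft, AirlineCode, DepTime, Dest, Gate, Origin, PassengerID} covers every attribute.
{AirlineCode, PassengerID} is a candidate key since {AirlineCode, PassengerID}⁺ = {Aircraft, AirlineCode, DepTime, Dest, Gate, Origin, PassengerID} covers every attribute.
These are minimal and exhaustive — every other superkey contains one of them.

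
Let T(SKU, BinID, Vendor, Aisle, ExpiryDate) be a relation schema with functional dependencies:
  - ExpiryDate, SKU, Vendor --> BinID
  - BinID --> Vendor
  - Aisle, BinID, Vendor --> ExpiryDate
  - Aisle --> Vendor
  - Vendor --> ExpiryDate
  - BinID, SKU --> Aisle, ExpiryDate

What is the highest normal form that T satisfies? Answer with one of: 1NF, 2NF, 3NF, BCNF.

1NF

Candidate keys: {Aisle, SKU}, {BinID, SKU}, {SKU, Vendor}. Prime attributes: {Aisle, BinID, SKU, Vendor}.
BinID --> Vendor: {BinID}⁺ = {BinID, ExpiryDate, Vendor}, which is not all of the attributes, so the left side is not a superkey — BCNF is violated.
Aisle, BinID, Vendor --> ExpiryDate has non-prime {ExpiryDate} on the right and a non-superkey on the left, so 3NF fails.
The proper key subset {Aisle} of {Aisle, SKU} determines non-prime {ExpiryDate}, so the relation is not even in 2NF.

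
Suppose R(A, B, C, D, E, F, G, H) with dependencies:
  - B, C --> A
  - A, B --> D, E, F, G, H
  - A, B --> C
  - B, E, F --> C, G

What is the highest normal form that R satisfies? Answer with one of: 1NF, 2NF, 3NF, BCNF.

Candidate keys: {A, B}, {B, C}, {B, E, F}. Prime attributes: {A, B, C, E, F}.
Each dependency's left side is a superkey — BCNF holds.

BCNF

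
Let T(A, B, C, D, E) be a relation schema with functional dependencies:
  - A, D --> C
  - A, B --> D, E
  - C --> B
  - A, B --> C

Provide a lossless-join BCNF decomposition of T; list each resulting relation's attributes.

{A, C, D, E}; {B, C}

Candidate keys of the original relation: {A, B}, {A, C}, {A, D}.
Within {A, B, C, D, E}: {C}⁺ ∩ {A, B, C, D, E} = {B, C}, not the whole set, so C --> B violates BCNF; decompose into {B, C} and {A, C, D, E}.
{B, C} has no BCNF violation.
{A, C, D, E} has no BCNF violation.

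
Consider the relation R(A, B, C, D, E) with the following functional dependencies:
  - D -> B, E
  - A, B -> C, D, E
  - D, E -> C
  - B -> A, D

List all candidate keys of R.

Closure of {B} is {A, B, C, D, E}, the whole schema; {B} is a candidate key.
Closure of {D} is {A, B, C, D, E}, the whole schema; {D} is a candidate key.
These are minimal and exhaustive — every other superkey contains one of them.

{B}, {D}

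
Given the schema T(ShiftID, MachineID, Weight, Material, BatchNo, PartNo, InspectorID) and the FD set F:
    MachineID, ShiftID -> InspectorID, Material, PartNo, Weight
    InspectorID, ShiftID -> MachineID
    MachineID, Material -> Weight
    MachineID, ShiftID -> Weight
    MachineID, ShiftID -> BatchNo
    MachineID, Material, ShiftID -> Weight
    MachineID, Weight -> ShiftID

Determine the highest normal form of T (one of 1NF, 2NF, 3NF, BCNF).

BCNF

Candidate keys: {InspectorID, ShiftID}, {MachineID, Material}, {MachineID, ShiftID}, {MachineID, Weight}. Prime attributes: {InspectorID, MachineID, Material, ShiftID, Weight}.
Each dependency's left side is a superkey — BCNF holds.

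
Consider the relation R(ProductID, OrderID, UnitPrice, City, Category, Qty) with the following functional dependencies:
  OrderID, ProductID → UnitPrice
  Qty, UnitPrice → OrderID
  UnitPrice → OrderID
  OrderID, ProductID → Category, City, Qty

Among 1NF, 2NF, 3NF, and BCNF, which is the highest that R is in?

3NF

Candidate keys: {OrderID, ProductID}, {ProductID, UnitPrice}. Prime attributes: {OrderID, ProductID, UnitPrice}.
For Qty, UnitPrice → OrderID we have {Qty, UnitPrice}⁺ = {OrderID, Qty, UnitPrice}; {Qty, UnitPrice} is not a superkey, so BCNF fails.
Since {OrderID} ⊆ prime attributes and every other non-superkey FD also has a prime right side, the schema is in 3NF.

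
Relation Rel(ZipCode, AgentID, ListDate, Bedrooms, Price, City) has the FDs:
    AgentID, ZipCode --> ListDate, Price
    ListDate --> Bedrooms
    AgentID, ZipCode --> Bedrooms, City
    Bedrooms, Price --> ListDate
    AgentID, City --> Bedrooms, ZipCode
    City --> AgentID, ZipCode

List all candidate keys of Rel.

{City}⁺ = {AgentID, Bedrooms, City, ListDate, Price, ZipCode}, which is every attribute, so {City} is a candidate key.
{AgentID, ZipCode}⁺ = {AgentID, Bedrooms, City, ListDate, Price, ZipCode}, which is every attribute, so {AgentID, ZipCode} is a candidate key.
These are minimal and exhaustive — every other superkey contains one of them.

{AgentID, ZipCode}, {City}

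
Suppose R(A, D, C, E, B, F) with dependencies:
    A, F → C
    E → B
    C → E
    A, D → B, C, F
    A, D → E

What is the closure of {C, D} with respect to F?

{B, C, D, E}

Start with {C, D}.
C → E applies; add {E} → now {C, D, E}.
E → B applies; add {B} → now {B, C, D, E}.
No further FD applies.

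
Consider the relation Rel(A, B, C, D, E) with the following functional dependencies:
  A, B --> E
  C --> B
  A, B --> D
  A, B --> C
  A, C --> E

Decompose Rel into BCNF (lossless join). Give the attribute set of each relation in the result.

{A, C, D, E}; {B, C}

Candidate keys of the original relation: {A, B}, {A, C}.
{A, B, C, D, E}: {C} determines {B, C} here but is not a superkey — split on C --> B, giving {B, C} and {A, C, D, E}.
{B, C} has no BCNF violation.
{A, C, D, E} has no BCNF violation.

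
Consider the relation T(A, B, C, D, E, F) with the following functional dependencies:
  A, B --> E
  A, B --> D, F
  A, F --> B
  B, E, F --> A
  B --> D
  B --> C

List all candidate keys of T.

{A, B}, {A, F}, {B, E, F}

{A, B}⁺ = {A, B, C, D, E, F} — all of the relation — so {A, B} is a candidate key.
{A, F}⁺ = {A, B, C, D, E, F} — all of the relation — so {A, F} is a candidate key.
{B, E, F}⁺ = {A, B, C, D, E, F} — all of the relation — so {B, E, F} is a candidate key.
No proper subset of any of these is a key, and no other minimal superkey exists.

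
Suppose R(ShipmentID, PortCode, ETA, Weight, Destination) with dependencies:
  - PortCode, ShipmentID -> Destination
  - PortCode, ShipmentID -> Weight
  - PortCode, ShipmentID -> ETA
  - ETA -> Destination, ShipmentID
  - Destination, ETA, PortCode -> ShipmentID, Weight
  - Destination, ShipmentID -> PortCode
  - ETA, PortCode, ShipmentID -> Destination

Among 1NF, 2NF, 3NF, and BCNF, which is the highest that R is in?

Candidate keys: {Destination, ShipmentID}, {ETA}, {PortCode, ShipmentID}. Prime attributes: {Destination, ETA, PortCode, ShipmentID}.
Every FD has a superkey on the left, so the relation is in BCNF.

BCNF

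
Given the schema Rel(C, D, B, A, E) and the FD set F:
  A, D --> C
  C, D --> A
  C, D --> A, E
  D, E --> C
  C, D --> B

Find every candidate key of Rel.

No FD produces {D}, so it must be in every candidate key.
{A, D} is a candidate key since {A, D}⁺ = {A, B, C, D, E} covers every attribute.
{C, D} is a candidate key since {C, D}⁺ = {A, B, C, D, E} covers every attribute.
{D, E} is a candidate key since {D, E}⁺ = {A, B, C, D, E} covers every attribute.
Any other superkey properly contains one of these, so there are no further candidate keys.

{A, D}, {C, D}, {D, E}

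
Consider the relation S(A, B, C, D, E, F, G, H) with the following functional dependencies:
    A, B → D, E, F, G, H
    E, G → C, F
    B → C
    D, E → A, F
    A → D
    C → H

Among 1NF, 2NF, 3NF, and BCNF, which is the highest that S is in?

1NF

Candidate keys: {A, B}, {B, D, E}. Prime attributes: {A, B, D, E}.
E, G → C, F: {E, G}⁺ = {C, E, F, G, H}, which is not all of the attributes, so the left side is not a superkey — BCNF is violated.
E, G → C, F has non-prime {C, F} on the right and a non-superkey on the left, so 3NF fails.
Since {B} ⊂ {A, B} and {B}⁺ ⊇ {C, H} with {C, H} non-prime, there is a partial dependency; 2NF fails.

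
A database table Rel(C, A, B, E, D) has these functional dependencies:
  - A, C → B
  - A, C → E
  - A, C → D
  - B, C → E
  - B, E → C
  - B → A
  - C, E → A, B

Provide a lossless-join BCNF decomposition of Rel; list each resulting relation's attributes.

Candidate keys of the original relation: {A, C}, {B, C}, {B, E}, {C, E}.
In {A, B, C, D, E}, {B} is not a superkey ({B}⁺ restricted to this set is {A, B}), so split on B → A into {A, B} and {B, C, D, E}.
{A, B}: every determinant is a superkey — BCNF.
{B, C, D, E}: every determinant is a superkey — BCNF.

{A, B}; {B, C, D, E}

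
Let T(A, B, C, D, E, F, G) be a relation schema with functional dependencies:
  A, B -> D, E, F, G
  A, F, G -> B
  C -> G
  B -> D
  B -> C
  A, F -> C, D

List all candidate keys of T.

{A, B}, {A, F}

{A} never appears on the right of any FD, so every key must include it.
{A, B}⁺ = {A, B, C, D, E, F, G} — all of the relation — so {A, B} is a candidate key.
{A, F}⁺ = {A, B, C, D, E, F, G} — all of the relation — so {A, F} is a candidate key.
These are minimal and exhaustive — every other superkey contains one of them.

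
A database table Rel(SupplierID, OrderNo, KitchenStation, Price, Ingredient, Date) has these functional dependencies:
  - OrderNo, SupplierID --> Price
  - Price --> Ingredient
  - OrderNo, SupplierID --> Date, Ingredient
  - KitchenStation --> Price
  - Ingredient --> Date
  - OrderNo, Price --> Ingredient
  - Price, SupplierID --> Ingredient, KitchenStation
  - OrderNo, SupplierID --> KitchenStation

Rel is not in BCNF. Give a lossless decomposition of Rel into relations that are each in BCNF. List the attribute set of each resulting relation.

{Date, Ingredient}; {Ingredient, Price}; {KitchenStation, OrderNo, SupplierID}; {KitchenStation, Price}

Candidate key of the original relation: {OrderNo, SupplierID}.
In {Date, Ingredient, KitchenStation, OrderNo, Price, SupplierID}, {Price} is not a superkey ({Price}⁺ restricted to this set is {Date, Ingredient, Price}), so split on Price --> Date, Ingredient into {Date, Ingredient, Price} and {KitchenStation, OrderNo, Price, SupplierID}.
In {Date, Ingredient, Price}, {Ingredient} is not a superkey ({Ingredient}⁺ restricted to this set is {Date, Ingredient}), so split on Ingredient --> Date into {Date, Ingredient} and {Ingredient, Price}.
{Date, Ingredient} has no BCNF violation.
{Ingredient, Price} has no BCNF violation.
In {KitchenStation, OrderNo, Price, SupplierID}, {KitchenStation} is not a superkey ({KitchenStation}⁺ restricted to this set is {KitchenStation, Price}), so split on KitchenStation --> Price into {KitchenStation, Price} and {KitchenStation, OrderNo, SupplierID}.
{KitchenStation, Price} has no BCNF violation.
{KitchenStation, OrderNo, SupplierID} has no BCNF violation.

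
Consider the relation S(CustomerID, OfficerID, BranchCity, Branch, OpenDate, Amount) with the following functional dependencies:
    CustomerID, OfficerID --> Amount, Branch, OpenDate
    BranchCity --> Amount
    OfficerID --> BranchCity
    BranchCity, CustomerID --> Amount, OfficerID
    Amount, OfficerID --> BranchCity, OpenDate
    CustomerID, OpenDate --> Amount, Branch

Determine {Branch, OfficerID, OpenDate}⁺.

Start with {Branch, OfficerID, OpenDate}.
OfficerID --> BranchCity applies; add {BranchCity} → now {Branch, BranchCity, OfficerID, OpenDate}.
BranchCity --> Amount applies; add {Amount} → now {Amount, Branch, BranchCity, OfficerID, OpenDate}.
No further FD applies.

{Amount, Branch, BranchCity, OfficerID, OpenDate}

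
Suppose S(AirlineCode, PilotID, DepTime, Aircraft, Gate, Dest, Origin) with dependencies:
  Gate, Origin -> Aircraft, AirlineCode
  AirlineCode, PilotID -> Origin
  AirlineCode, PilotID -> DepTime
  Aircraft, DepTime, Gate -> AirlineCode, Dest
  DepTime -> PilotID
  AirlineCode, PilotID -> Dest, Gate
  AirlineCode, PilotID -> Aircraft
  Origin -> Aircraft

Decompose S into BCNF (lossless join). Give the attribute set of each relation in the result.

Candidate keys of the original relation: {Aircraft, DepTime, Gate}, {AirlineCode, DepTime}, {AirlineCode, PilotID}, {DepTime, Gate, Origin}, {Gate, Origin, PilotID}.
{Aircraft, AirlineCode, DepTime, Dest, Gate, Origin, PilotID}: {Gate, Origin} determines {Aircraft, AirlineCode, Gate, Origin} here but is not a superkey — split on Gate, Origin -> Aircraft, AirlineCode, giving {Aircraft, AirlineCode, Gate, Origin} and {DepTime, Dest, Gate, Origin, PilotID}.
{Aircraft, AirlineCode, Gate, Origin}: {Origin} determines {Aircraft, Origin} here but is not a superkey — split on Origin -> Aircraft, giving {Aircraft, Origin} and {AirlineCode, Gate, Origin}.
{Aircraft, Origin} is in BCNF.
{AirlineCode, Gate, Origin} is in BCNF.
{DepTime, Dest, Gate, Origin, PilotID}: {DepTime} determines {DepTime, PilotID} here but is not a superkey — split on DepTime -> PilotID, giving {DepTime, PilotID} and {DepTime, Dest, Gate, Origin}.
{DepTime, PilotID} is in BCNF.
{DepTime, Dest, Gate, Origin} is in BCNF.

{Aircraft, Origin}; {AirlineCode, Gate, Origin}; {DepTime, Dest, Gate, Origin}; {DepTime, PilotID}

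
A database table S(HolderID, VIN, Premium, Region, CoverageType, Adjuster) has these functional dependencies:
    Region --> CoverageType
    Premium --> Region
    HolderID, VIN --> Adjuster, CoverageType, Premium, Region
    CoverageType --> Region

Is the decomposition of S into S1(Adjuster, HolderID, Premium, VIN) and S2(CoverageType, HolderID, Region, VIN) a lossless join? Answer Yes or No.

Yes

The shared attributes are {HolderID, VIN} and {HolderID, VIN}⁺ = {Adjuster, CoverageType, HolderID, Premium, Region, VIN}.
This includes all of S1, so the common attributes are a superkey of S1 — the join is lossless.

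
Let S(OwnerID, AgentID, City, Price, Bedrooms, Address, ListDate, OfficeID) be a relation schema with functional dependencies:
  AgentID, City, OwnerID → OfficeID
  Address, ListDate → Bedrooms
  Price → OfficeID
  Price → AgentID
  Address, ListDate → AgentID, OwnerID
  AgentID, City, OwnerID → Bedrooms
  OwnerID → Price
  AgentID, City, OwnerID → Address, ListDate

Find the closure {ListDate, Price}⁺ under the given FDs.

{AgentID, ListDate, OfficeID, Price}

Start with {ListDate, Price}.
Price → OfficeID applies; add {OfficeID} → now {ListDate, OfficeID, Price}.
Price → AgentID applies; add {AgentID} → now {AgentID, ListDate, OfficeID, Price}.
No further FD applies.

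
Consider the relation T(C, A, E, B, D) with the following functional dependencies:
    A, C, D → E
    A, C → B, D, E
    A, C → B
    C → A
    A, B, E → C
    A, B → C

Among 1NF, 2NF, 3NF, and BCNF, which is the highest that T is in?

BCNF

Candidate keys: {A, B}, {C}. Prime attributes: {A, B, C}.
Each dependency's left side is a superkey — BCNF holds.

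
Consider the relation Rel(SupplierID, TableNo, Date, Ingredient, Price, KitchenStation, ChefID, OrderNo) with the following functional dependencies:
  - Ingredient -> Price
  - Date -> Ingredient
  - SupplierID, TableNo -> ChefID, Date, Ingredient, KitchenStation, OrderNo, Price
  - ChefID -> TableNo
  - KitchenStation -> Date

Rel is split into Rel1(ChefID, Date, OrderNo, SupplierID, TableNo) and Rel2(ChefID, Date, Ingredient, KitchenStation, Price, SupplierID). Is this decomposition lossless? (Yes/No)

Yes

Rel1 ∩ Rel2 = {ChefID, Date, SupplierID}; its closure under F is {ChefID, Date, Ingredient, KitchenStation, OrderNo, Price, SupplierID, TableNo}.
This includes all of Rel1, so the common attributes are a superkey of Rel1 — the join is lossless.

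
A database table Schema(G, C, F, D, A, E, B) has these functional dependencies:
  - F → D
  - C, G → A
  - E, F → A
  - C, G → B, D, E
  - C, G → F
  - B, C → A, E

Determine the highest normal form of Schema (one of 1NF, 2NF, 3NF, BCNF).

2NF

Candidate key: {C, G}. Prime attributes: {C, G}.
F → D: {F}⁺ = {D, F}, which is not all of the attributes, so the left side is not a superkey — BCNF is violated.
F → D determines the non-prime attribute {D} from a non-superkey — 3NF is violated.
No proper subset of a key has a non-prime attribute in its closure, so there is no partial dependency; 2NF holds.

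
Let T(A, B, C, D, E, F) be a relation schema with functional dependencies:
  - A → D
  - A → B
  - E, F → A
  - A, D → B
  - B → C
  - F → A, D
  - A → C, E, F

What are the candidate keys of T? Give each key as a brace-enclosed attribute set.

{A} is a candidate key since {A}⁺ = {A, B, C, D, E, F} covers every attribute.
{F} is a candidate key since {F}⁺ = {A, B, C, D, E, F} covers every attribute.
Any other superkey properly contains one of these, so there are no further candidate keys.

{A}, {F}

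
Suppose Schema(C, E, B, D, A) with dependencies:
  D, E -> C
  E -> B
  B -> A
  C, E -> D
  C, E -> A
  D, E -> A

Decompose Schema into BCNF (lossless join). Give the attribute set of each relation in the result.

{A, B}; {B, E}; {C, D, E}

Candidate keys of the original relation: {C, E}, {D, E}.
In {A, B, C, D, E}, {E} is not a superkey ({E}⁺ restricted to this set is {A, B, E}), so split on E -> A, B into {A, B, E} and {C, D, E}.
In {A, B, E}, {B} is not a superkey ({B}⁺ restricted to this set is {A, B}), so split on B -> A into {A, B} and {B, E}.
{A, B}: every determinant is a superkey — BCNF.
{B, E}: every determinant is a superkey — BCNF.
{C, D, E}: every determinant is a superkey — BCNF.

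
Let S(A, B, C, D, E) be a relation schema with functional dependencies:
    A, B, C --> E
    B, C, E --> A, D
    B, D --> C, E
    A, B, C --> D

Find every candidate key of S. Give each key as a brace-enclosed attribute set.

{B} never appears on the right of any FD, so every key must include it.
{B, D}⁺ = {A, B, C, D, E} — all of the relation — so {B, D} is a candidate key.
{A, B, C}⁺ = {A, B, C, D, E} — all of the relation — so {A, B, C} is a candidate key.
{B, C, E}⁺ = {A, B, C, D, E} — all of the relation — so {B, C, E} is a candidate key.
No proper subset of any of these is a key, and no other minimal superkey exists.

{A, B, C}, {B, C, E}, {B, D}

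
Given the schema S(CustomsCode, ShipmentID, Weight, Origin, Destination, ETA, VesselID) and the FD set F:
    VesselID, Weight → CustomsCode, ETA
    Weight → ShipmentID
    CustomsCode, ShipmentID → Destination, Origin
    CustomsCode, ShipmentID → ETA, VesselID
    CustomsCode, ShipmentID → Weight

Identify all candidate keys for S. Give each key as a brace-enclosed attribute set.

Closure of {CustomsCode, ShipmentID} is {CustomsCode, Destination, ETA, Origin, ShipmentID, VesselID, Weight}, the whole schema; {CustomsCode, ShipmentID} is a candidate key.
Closure of {CustomsCode, Weight} is {CustomsCode, Destination, ETA, Origin, ShipmentID, VesselID, Weight}, the whole schema; {CustomsCode, Weight} is a candidate key.
Closure of {VesselID, Weight} is {CustomsCode, Destination, ETA, Origin, ShipmentID, VesselID, Weight}, the whole schema; {VesselID, Weight} is a candidate key.
Any other superkey properly contains one of these, so there are no further candidate keys.

{CustomsCode, ShipmentID}, {CustomsCode, Weight}, {VesselID, Weight}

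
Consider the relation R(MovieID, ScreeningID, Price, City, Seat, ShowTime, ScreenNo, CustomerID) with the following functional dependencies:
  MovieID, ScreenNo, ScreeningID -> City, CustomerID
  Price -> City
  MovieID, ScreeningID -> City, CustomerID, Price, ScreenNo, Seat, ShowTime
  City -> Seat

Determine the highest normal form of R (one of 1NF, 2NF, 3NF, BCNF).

2NF

Candidate key: {MovieID, ScreeningID}. Prime attributes: {MovieID, ScreeningID}.
For Price -> City we have {Price}⁺ = {City, Price, Seat}; {Price} is not a superkey, so BCNF fails.
Because {City} is non-prime and the left side of Price -> City is not a superkey, the relation is not in 3NF.
Checking every proper subset of each key, none determines a non-prime attribute — 2NF is satisfied.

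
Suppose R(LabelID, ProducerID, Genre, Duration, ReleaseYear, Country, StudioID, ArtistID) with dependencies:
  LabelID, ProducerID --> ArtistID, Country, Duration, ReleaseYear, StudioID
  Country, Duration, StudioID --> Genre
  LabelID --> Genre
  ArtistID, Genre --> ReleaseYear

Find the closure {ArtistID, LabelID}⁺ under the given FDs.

Start with {ArtistID, LabelID}.
LabelID --> Genre applies; add {Genre} → now {ArtistID, Genre, LabelID}.
ArtistID, Genre --> ReleaseYear applies; add {ReleaseYear} → now {ArtistID, Genre, LabelID, ReleaseYear}.
No further FD applies.

{ArtistID, Genre, LabelID, ReleaseYear}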